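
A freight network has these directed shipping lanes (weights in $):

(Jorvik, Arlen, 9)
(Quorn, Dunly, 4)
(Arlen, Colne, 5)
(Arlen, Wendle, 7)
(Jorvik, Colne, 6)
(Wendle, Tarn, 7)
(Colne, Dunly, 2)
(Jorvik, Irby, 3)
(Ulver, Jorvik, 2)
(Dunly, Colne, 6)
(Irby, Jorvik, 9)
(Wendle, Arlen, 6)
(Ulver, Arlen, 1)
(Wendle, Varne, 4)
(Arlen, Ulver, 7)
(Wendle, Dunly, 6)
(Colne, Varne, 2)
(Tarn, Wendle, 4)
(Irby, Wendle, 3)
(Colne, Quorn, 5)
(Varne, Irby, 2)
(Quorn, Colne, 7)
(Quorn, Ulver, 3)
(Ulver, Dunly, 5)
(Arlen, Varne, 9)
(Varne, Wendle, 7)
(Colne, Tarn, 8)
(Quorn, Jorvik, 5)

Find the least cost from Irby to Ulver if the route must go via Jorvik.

Shortest Irby→Jorvik: Irby–Jorvik = 9
Best Jorvik to Ulver: Jorvik–Colne–Quorn–Ulver costing 14
Total via Jorvik: 9 + 14 = $23.

$23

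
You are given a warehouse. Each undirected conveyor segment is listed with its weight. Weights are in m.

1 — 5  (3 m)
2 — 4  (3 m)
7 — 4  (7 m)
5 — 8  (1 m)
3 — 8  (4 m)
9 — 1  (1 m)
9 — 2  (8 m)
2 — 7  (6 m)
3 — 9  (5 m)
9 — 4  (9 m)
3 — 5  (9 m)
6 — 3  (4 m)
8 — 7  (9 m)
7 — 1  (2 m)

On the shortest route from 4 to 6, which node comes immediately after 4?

9

Compare a few routes:
4–9–3–6: 9+5+4 = 18
4–7–1–9–3–6: 7+2+1+5+4 = 19
Cheapest is 4–9–3–6 at 18 m.
So from 4 the first move is to 9.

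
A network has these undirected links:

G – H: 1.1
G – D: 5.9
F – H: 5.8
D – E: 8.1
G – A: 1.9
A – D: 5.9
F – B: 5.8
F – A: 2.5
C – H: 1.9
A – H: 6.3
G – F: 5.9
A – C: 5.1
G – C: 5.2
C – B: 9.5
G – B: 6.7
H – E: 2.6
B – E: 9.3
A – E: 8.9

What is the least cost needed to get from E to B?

Candidate routes:
E → H → G → B: 2.6+1.1+6.7 = 10.4
E → B: 9.3 = 9.3
The minimum is 9.3 via E → B.

9.3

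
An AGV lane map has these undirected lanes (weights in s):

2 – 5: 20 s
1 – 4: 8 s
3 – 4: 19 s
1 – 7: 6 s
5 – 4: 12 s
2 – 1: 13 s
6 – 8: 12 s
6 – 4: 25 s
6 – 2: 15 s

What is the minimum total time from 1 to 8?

Compare a few routes:
1 - 4 - 6 - 8: 8+25+12 = 45
1 - 4 - 5 - 2 - 6 - 8: 8+12+20+15+12 = 67
1 - 2 - 6 - 8: 13+15+12 = 40
Cheapest is 1 - 2 - 6 - 8 at 40 s.

40 s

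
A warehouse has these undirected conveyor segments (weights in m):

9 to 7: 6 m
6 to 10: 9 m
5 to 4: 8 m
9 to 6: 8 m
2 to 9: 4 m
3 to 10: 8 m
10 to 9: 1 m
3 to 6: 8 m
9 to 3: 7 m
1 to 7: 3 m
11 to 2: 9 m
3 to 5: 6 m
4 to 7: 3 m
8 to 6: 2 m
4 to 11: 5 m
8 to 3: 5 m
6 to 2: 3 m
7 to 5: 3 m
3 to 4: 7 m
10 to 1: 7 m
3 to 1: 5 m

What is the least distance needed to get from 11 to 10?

14 m

Enumerating some paths:
11–4–7–9–10: 5+3+6+1 = 15
11–2–9–10: 9+4+1 = 14
Cheapest is 11–2–9–10 at 14 m.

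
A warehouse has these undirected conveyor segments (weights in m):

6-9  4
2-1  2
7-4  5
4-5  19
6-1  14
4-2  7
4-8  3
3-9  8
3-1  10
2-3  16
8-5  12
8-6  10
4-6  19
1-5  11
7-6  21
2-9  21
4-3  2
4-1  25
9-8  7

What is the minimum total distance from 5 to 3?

17 m

Settle nodes by increasing distance from 5:
5: 0
1: 11  (via 5)
8: 12  (via 5)
2: 13  (via 1)
4: 15  (via 8)
3: 17  (via 4)
Shortest route: 5 → 8 → 4 → 3 = 17 m.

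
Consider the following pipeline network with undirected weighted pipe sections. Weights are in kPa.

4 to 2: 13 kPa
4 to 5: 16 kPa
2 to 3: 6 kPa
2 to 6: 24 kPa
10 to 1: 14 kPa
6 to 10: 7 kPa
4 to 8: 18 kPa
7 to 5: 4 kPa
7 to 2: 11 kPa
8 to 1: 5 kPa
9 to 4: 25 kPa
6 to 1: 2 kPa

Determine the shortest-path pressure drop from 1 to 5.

Running Dijkstra from 1:
1: 0
6: 2  (via 1)
8: 5  (via 1)
10: 9  (via 6)
4: 23  (via 8)
2: 26  (via 6)
3: 32  (via 2)
7: 37  (via 2)
5: 39  (via 4)
Shortest route: 1–8–4–5 = 39 kPa.

39 kPa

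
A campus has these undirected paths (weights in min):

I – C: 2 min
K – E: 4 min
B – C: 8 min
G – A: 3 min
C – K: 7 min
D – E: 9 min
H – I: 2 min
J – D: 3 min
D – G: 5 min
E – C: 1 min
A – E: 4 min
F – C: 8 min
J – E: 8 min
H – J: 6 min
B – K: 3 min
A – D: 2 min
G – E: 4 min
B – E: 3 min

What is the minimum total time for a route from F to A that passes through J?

Shortest F→J: F → C → E → J = 17
Best J to A: J → D → A costing 5
Total via J: 17 + 5 = 22 min.

22 min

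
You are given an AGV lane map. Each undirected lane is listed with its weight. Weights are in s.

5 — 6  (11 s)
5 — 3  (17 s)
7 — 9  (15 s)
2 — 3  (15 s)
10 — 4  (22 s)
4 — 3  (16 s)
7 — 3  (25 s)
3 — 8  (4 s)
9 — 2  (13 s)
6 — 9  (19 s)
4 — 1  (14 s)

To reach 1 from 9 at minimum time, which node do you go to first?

2

Enumerating some paths:
9–7–3–4–1: 15+25+16+14 = 70
9–2–3–4–1: 13+15+16+14 = 58
The minimum is 58 s via 9–2–3–4–1.
So from 9 the first move is to 2.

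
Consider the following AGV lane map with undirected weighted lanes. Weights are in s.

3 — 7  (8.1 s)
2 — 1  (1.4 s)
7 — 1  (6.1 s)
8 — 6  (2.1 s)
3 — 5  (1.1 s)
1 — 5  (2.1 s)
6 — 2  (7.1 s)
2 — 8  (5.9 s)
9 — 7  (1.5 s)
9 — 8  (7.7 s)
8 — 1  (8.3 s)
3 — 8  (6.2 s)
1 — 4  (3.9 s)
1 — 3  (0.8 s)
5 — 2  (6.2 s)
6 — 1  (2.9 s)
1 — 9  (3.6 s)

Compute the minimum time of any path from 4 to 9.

Settle nodes by increasing distance from 4:
4: 0
1: 3.9  (via 4)
3: 4.7  (via 1)
2: 5.3  (via 1)
5: 5.8  (via 3)
6: 6.8  (via 1)
9: 7.5  (via 1)
Shortest route: 4–1–9 = 7.5 s.

7.5 s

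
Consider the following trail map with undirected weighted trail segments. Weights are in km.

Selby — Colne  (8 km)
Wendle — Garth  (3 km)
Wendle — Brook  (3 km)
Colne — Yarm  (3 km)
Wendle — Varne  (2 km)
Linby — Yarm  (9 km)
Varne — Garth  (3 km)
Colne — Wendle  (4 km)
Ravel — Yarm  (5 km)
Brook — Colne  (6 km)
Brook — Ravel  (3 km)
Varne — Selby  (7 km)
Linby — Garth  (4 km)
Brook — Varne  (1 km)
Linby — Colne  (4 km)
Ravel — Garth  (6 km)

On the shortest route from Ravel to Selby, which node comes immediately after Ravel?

Brook

Candidate routes:
Ravel–Brook–Varne–Selby: 3+1+7 = 11
Ravel–Yarm–Colne–Selby: 5+3+8 = 16
Ravel–Brook–Wendle–Varne–Selby: 3+3+2+7 = 15
Cheapest is Ravel–Brook–Varne–Selby at 11 km.
So from Ravel the first move is to Brook.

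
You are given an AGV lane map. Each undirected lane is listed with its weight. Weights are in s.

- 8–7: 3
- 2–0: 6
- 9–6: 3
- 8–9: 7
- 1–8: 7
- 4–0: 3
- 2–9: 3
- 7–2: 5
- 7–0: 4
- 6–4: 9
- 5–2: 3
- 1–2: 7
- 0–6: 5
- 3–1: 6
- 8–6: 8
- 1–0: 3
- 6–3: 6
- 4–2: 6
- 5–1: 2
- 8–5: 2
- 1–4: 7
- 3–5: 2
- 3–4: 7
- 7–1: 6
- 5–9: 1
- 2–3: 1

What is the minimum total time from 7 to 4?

7 s

Shortest distances from 7:
7: 0
8: 3  (via 7)
0: 4  (via 7)
2: 5  (via 7)
5: 5  (via 8)
1: 6  (via 7)
3: 6  (via 2)
9: 6  (via 5)
4: 7  (via 0)
Shortest route: 7 → 0 → 4 = 7 s.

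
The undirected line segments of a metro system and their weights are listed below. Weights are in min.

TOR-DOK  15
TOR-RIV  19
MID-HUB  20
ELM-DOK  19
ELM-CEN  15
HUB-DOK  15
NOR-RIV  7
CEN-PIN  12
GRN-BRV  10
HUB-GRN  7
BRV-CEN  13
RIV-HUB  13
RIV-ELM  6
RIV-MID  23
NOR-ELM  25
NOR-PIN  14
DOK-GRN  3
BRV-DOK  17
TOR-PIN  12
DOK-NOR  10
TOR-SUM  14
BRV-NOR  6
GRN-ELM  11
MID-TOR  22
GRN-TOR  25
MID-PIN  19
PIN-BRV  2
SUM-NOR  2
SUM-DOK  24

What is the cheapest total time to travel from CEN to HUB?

Compare a few routes:
CEN → BRV → GRN → HUB: 13+10+7 = 30
CEN → PIN → BRV → GRN → HUB: 12+2+10+7 = 31
Cheapest is CEN → BRV → GRN → HUB at 30 min.

30 min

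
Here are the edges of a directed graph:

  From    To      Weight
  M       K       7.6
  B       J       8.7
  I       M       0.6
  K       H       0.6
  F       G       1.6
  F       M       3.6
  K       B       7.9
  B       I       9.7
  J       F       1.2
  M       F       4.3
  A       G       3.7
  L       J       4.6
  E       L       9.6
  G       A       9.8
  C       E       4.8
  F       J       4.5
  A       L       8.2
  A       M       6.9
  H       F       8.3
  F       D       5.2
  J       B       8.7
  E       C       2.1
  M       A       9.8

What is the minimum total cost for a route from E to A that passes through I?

Shortest E→I: E → L → J → B → I = 32.6
Best I to A: I → M → A costing 10.4
Total via I: 32.6 + 10.4 = 43.

43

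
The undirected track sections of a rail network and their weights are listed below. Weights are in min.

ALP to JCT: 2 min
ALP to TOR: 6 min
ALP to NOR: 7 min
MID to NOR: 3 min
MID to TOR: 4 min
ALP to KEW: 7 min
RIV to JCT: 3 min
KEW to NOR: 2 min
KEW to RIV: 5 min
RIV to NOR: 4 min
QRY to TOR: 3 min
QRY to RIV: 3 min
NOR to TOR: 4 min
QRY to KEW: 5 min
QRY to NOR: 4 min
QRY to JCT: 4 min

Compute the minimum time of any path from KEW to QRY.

Shortest distances from KEW:
KEW: 0
NOR: 2  (via KEW)
QRY: 5  (via KEW)
Shortest route: KEW → QRY = 5 min.

5 min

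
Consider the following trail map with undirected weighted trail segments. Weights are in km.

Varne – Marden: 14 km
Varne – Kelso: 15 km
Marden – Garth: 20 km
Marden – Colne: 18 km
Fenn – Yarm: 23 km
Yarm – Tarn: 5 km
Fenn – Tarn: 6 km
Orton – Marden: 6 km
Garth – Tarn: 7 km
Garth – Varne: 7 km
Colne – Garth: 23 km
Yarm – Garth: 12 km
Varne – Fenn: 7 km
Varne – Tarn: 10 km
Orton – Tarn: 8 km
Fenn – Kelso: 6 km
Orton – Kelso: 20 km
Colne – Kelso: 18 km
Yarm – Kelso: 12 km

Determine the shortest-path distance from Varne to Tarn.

Running Dijkstra from Varne:
Varne: 0
Garth: 7  (via Varne)
Fenn: 7  (via Varne)
Tarn: 10  (via Varne)
Shortest route: Varne–Tarn = 10 km.

10 km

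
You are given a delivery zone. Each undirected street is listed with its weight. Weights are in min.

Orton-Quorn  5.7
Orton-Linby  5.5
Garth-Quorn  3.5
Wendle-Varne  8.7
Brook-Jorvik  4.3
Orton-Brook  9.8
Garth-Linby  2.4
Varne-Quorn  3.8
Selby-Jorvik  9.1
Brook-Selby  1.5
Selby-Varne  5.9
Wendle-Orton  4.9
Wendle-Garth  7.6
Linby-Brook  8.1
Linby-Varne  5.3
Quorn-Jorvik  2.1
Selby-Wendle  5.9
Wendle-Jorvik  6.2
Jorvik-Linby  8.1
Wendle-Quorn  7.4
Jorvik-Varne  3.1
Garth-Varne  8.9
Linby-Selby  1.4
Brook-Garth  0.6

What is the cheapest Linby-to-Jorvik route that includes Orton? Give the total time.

13.3 min

Best Linby to Orton: Linby–Orton costing 5.5
Shortest Orton→Jorvik: Orton–Quorn–Jorvik = 7.8
Total via Orton: 5.5 + 7.8 = 13.3 min.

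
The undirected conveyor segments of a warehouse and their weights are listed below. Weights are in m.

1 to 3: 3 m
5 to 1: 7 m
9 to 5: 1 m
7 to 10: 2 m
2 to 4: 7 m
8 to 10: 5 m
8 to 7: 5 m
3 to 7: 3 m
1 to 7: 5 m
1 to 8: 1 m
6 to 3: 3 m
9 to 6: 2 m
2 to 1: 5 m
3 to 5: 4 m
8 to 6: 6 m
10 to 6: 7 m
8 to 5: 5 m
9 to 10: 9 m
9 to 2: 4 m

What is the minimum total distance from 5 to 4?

12 m

Compare a few routes:
5–3–1–2–4: 4+3+5+7 = 19
5–8–1–2–4: 5+1+5+7 = 18
5–9–2–4: 1+4+7 = 12
The minimum is 12 m via 5–9–2–4.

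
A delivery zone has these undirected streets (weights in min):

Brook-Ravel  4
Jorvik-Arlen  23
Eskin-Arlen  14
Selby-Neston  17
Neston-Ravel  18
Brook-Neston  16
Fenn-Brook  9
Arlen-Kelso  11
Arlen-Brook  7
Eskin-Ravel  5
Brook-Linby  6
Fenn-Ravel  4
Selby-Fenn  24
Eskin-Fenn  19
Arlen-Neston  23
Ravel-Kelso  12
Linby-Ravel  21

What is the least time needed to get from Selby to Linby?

38 min

Candidate routes:
Selby → Neston → Brook → Linby: 17+16+6 = 39
Selby → Fenn → Ravel → Brook → Linby: 24+4+4+6 = 38
Selby → Fenn → Brook → Linby: 24+9+6 = 39
The minimum is 38 min via Selby → Fenn → Ravel → Brook → Linby.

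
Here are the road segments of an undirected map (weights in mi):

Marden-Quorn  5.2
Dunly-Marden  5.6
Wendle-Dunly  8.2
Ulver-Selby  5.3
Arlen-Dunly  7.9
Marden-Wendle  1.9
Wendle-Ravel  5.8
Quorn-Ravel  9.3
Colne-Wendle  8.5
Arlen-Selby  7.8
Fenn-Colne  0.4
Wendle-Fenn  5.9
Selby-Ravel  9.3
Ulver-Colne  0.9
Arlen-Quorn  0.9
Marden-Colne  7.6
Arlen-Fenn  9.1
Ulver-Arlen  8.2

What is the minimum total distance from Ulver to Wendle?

7.2 mi

Compare a few routes:
Ulver - Colne - Fenn - Wendle: 0.9+0.4+5.9 = 7.2
Ulver - Colne - Marden - Wendle: 0.9+7.6+1.9 = 10.4
Ulver - Colne - Wendle: 0.9+8.5 = 9.4
Ulver - Arlen - Quorn - Marden - Wendle: 8.2+0.9+5.2+1.9 = 16.2
The minimum is 7.2 mi via Ulver - Colne - Fenn - Wendle.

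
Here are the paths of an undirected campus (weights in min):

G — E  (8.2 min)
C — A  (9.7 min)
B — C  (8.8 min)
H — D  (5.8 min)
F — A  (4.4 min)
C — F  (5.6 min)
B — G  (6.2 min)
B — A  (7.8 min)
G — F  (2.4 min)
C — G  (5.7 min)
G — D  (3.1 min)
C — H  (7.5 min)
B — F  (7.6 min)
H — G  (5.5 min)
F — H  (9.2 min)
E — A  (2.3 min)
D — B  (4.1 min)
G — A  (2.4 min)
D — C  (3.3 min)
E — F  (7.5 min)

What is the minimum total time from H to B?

Enumerating some paths:
H - G - B: 5.5+6.2 = 11.7
H - G - D - B: 5.5+3.1+4.1 = 12.7
H - D - B: 5.8+4.1 = 9.9
Cheapest is H - D - B at 9.9 min.

9.9 min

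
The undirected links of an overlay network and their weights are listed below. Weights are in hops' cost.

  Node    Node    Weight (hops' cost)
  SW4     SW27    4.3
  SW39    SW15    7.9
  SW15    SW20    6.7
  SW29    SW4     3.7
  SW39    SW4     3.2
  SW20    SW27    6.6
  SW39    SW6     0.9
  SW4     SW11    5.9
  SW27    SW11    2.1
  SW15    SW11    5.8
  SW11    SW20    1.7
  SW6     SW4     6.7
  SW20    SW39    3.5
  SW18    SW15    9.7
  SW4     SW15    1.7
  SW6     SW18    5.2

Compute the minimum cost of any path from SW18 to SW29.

Candidate routes:
SW18 - SW15 - SW4 - SW29: 9.7+1.7+3.7 = 15.1
SW18 - SW6 - SW39 - SW4 - SW29: 5.2+0.9+3.2+3.7 = 13
SW18 - SW6 - SW4 - SW29: 5.2+6.7+3.7 = 15.6
SW18 - SW6 - SW39 - SW15 - SW4 - SW29: 5.2+0.9+7.9+1.7+3.7 = 19.4
Cheapest is SW18 - SW6 - SW39 - SW4 - SW29 at 13 hops' cost.

13 hops' cost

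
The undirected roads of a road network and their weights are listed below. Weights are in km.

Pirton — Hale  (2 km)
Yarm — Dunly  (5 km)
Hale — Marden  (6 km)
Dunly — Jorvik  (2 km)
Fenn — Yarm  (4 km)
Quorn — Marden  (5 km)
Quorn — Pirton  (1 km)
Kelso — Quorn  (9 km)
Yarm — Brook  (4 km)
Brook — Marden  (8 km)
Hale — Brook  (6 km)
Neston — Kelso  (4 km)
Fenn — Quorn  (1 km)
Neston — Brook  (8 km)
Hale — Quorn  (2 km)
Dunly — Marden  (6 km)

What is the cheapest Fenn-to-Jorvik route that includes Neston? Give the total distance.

Shortest Fenn→Neston: Fenn–Quorn–Kelso–Neston = 14
Shortest Neston→Jorvik: Neston–Brook–Yarm–Dunly–Jorvik = 19
Total via Neston: 14 + 19 = 33 km.

33 km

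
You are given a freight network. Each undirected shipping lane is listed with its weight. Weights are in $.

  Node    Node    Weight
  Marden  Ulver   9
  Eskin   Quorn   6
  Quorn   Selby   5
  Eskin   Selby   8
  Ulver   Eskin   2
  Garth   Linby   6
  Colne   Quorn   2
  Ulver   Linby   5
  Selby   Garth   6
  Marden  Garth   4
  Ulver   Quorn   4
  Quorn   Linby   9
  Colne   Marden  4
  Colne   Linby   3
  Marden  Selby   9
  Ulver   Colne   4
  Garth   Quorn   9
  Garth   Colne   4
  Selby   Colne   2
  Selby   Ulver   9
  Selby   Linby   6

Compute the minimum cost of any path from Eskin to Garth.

$10

Running Dijkstra from Eskin:
Eskin: 0
Ulver: 2  (via Eskin)
Colne: 6  (via Ulver)
Quorn: 6  (via Eskin)
Linby: 7  (via Ulver)
Selby: 8  (via Eskin)
Marden: 10  (via Colne)
Garth: 10  (via Colne)
Shortest route: Eskin → Ulver → Colne → Garth = $10.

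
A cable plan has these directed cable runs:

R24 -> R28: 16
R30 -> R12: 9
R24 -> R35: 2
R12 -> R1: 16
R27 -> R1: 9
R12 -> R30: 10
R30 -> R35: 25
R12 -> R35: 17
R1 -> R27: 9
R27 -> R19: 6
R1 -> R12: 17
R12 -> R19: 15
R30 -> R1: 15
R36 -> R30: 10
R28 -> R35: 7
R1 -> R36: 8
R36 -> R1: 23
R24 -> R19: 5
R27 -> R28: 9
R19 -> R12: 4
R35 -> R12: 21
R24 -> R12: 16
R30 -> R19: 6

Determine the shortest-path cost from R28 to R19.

Enumerating some paths:
R28–R35–R12–R1–R27–R19: 7+21+16+9+6 = 59
R28–R35–R12–R30–R1–R27–R19: 7+21+10+15+9+6 = 68
R28–R35–R12–R19: 7+21+15 = 43
R28–R35–R12–R30–R19: 7+21+10+6 = 44
Cheapest is R28–R35–R12–R19 at 43.

43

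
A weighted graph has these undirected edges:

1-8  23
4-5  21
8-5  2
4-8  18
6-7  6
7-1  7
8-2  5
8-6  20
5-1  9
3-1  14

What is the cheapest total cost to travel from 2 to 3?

30

Enumerating some paths:
2 - 8 - 5 - 1 - 3: 5+2+9+14 = 30
2 - 8 - 1 - 3: 5+23+14 = 42
The minimum is 30 via 2 - 8 - 5 - 1 - 3.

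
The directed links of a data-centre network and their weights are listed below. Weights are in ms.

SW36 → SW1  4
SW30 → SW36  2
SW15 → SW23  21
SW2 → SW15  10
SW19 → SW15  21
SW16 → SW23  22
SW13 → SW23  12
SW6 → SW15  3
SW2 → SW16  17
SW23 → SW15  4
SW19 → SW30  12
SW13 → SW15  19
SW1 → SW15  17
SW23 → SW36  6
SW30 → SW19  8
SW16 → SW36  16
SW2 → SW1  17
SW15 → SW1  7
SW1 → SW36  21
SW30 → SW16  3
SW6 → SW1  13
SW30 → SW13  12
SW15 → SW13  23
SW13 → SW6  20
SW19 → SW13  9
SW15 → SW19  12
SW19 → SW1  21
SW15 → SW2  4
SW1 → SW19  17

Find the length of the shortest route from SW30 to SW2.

Candidate routes:
SW30–SW16–SW23–SW15–SW2: 3+22+4+4 = 33
SW30–SW36–SW1–SW15–SW2: 2+4+17+4 = 27
SW30–SW13–SW23–SW15–SW2: 12+12+4+4 = 32
Cheapest is SW30–SW36–SW1–SW15–SW2 at 27 ms.

27 ms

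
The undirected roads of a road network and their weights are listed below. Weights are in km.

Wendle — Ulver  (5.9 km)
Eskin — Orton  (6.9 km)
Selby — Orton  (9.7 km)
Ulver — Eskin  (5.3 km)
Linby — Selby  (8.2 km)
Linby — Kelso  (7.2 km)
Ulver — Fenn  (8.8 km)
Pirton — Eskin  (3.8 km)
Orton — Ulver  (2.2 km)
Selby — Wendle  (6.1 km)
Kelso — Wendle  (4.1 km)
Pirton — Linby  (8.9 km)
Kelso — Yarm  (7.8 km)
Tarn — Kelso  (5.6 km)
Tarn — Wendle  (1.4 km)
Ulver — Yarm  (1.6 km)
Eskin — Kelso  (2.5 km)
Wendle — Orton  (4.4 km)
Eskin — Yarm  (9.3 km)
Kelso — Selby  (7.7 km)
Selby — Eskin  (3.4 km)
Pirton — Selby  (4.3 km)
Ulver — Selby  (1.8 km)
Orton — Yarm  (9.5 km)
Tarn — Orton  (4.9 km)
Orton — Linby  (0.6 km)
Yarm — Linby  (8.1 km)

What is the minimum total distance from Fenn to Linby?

Compare a few routes:
Fenn → Ulver → Orton → Linby: 8.8+2.2+0.6 = 11.6
Fenn → Ulver → Yarm → Linby: 8.8+1.6+8.1 = 18.5
The minimum is 11.6 km via Fenn → Ulver → Orton → Linby.

11.6 km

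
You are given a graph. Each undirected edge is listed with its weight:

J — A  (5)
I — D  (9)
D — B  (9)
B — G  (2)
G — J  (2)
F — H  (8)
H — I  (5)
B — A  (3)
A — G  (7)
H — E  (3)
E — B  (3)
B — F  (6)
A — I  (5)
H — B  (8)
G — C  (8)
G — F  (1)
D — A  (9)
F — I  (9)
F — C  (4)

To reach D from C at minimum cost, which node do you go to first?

Enumerating some paths:
C → G → B → D: 8+2+9 = 19
C → F → G → B → D: 4+1+2+9 = 16
C → F → B → D: 4+6+9 = 19
Cheapest is C → F → G → B → D at 16.
So from C the first move is to F.

F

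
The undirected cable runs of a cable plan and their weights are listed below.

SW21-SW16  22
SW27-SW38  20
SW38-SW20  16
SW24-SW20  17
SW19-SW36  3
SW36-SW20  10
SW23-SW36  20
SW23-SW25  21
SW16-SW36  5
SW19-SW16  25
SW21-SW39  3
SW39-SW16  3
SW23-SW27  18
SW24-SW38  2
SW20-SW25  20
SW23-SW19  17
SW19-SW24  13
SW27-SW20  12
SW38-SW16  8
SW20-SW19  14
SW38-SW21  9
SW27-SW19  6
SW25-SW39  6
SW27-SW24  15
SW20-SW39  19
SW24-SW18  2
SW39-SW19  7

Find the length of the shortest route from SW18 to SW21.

13

Settle nodes by increasing distance from SW18:
SW18: 0
SW24: 2  (via SW18)
SW38: 4  (via SW24)
SW16: 12  (via SW38)
SW21: 13  (via SW38)
Shortest route: SW18 → SW24 → SW38 → SW21 = 13.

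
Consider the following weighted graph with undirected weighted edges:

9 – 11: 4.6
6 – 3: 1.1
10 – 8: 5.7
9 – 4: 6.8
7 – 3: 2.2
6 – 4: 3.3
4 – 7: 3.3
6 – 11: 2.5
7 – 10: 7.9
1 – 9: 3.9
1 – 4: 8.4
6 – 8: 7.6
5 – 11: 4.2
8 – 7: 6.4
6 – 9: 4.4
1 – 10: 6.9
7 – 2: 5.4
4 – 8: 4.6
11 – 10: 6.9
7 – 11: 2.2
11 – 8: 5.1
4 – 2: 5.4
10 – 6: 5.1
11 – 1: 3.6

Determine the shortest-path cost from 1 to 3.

Candidate routes:
1 → 9 → 6 → 3: 3.9+4.4+1.1 = 9.4
1 → 11 → 7 → 3: 3.6+2.2+2.2 = 8
1 → 11 → 6 → 3: 3.6+2.5+1.1 = 7.2
The minimum is 7.2 via 1 → 11 → 6 → 3.

7.2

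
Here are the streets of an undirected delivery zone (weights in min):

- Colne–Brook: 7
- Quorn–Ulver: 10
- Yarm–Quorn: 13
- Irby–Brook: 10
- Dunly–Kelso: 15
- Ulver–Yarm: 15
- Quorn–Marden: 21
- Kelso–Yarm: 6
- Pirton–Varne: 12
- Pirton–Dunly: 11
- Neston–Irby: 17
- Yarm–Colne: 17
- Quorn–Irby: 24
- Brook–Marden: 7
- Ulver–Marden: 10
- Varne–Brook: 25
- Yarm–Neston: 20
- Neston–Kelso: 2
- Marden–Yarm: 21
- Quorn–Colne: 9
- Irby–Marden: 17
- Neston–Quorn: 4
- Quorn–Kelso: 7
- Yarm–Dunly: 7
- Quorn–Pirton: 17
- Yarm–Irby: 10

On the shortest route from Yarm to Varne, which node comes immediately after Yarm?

Compare a few routes:
Yarm–Kelso–Neston–Quorn–Pirton–Varne: 6+2+4+17+12 = 41
Yarm–Dunly–Pirton–Varne: 7+11+12 = 30
The minimum is 30 min via Yarm–Dunly–Pirton–Varne.
So from Yarm the first move is to Dunly.

Dunly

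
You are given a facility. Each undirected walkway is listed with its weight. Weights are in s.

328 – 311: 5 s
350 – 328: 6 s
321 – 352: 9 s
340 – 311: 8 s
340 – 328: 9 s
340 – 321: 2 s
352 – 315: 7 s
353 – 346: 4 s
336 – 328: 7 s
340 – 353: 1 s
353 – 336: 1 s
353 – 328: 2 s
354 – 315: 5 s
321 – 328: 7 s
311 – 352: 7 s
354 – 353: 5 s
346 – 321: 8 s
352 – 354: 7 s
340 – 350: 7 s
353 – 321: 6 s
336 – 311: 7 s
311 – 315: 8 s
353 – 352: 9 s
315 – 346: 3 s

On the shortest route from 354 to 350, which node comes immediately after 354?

353

Compare a few routes:
354–353–336–328–350: 5+1+7+6 = 19
354–353–340–350: 5+1+7 = 13
354–315–346–353–328–350: 5+3+4+2+6 = 20
354–315–346–353–340–350: 5+3+4+1+7 = 20
Cheapest is 354–353–340–350 at 13 s.
So from 354 the first move is to 353.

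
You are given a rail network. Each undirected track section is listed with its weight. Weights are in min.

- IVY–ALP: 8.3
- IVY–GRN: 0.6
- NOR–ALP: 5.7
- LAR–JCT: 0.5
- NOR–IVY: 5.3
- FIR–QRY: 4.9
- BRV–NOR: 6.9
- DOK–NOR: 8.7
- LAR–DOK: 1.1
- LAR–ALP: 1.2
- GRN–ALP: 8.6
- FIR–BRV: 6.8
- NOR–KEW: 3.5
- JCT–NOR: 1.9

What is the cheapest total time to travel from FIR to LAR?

Enumerating some paths:
FIR - BRV - NOR - DOK - LAR: 6.8+6.9+8.7+1.1 = 23.5
FIR - BRV - NOR - JCT - LAR: 6.8+6.9+1.9+0.5 = 16.1
FIR - BRV - NOR - IVY - ALP - LAR: 6.8+6.9+5.3+8.3+1.2 = 28.5
FIR - BRV - NOR - ALP - LAR: 6.8+6.9+5.7+1.2 = 20.6
Cheapest is FIR - BRV - NOR - JCT - LAR at 16.1 min.

16.1 min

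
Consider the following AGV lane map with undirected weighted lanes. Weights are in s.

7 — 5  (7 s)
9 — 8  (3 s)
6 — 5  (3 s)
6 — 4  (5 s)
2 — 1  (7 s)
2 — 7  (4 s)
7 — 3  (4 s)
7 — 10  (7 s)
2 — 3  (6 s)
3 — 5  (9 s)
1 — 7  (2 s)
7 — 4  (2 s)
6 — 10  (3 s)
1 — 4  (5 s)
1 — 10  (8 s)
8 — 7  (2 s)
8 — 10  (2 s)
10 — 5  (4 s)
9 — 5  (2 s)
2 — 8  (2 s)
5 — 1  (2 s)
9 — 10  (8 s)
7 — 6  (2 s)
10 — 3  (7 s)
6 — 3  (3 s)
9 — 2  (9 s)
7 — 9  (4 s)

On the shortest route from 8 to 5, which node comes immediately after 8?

Enumerating some paths:
8 → 7 → 1 → 5: 2+2+2 = 6
8 → 10 → 5: 2+4 = 6
8 → 9 → 5: 3+2 = 5
Cheapest is 8 → 9 → 5 at 5 s.
So from 8 the first move is to 9.

9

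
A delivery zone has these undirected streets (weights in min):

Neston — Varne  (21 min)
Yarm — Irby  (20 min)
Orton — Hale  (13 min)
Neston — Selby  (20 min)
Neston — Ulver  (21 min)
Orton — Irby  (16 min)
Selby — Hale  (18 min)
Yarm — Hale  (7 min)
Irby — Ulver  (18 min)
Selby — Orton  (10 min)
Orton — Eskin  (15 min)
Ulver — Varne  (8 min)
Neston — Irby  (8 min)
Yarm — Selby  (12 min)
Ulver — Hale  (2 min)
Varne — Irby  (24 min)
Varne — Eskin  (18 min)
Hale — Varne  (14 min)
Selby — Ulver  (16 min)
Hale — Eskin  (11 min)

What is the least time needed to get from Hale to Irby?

20 min

Enumerating some paths:
Hale–Ulver–Irby: 2+18 = 20
Hale–Yarm–Irby: 7+20 = 27
Hale–Orton–Irby: 13+16 = 29
Cheapest is Hale–Ulver–Irby at 20 min.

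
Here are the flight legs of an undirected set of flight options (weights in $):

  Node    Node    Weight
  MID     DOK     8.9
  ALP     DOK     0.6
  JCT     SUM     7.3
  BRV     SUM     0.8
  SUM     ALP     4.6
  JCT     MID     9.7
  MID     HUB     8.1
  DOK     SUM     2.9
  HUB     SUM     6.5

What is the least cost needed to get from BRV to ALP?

$4.3

Shortest distances from BRV:
BRV: 0
SUM: 0.8  (via BRV)
DOK: 3.7  (via SUM)
ALP: 4.3  (via DOK)
Shortest route: BRV → SUM → DOK → ALP = $4.3.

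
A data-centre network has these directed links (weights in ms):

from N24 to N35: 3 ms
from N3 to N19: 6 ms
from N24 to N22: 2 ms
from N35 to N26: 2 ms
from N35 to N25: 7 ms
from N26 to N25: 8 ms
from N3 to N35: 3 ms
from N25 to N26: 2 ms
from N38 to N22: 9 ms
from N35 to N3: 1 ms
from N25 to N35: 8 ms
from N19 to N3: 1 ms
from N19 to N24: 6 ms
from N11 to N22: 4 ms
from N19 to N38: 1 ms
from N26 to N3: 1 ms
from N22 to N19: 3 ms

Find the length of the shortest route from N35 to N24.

13 ms

Settle nodes by increasing distance from N35:
N35: 0
N3: 1  (via N35)
N26: 2  (via N35)
N19: 7  (via N3)
N25: 7  (via N35)
N38: 8  (via N19)
N24: 13  (via N19)
Shortest route: N35 → N3 → N19 → N24 = 13 ms.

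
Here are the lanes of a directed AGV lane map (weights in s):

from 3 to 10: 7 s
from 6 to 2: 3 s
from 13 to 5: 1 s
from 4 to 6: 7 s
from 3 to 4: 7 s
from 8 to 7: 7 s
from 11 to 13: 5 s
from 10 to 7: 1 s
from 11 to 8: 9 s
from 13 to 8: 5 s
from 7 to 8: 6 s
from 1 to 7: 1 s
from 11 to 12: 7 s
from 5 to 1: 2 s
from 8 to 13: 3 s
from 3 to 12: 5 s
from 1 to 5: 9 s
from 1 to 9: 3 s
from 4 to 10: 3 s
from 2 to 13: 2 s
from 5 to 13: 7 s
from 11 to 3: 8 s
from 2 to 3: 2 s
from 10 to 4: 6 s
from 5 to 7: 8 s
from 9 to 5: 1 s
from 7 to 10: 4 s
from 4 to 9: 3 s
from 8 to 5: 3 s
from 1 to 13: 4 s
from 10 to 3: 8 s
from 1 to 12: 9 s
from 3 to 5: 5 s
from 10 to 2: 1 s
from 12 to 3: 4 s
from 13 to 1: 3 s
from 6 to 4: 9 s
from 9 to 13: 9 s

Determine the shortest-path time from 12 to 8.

Settle nodes by increasing distance from 12:
12: 0
3: 4  (via 12)
5: 9  (via 3)
1: 11  (via 5)
4: 11  (via 3)
10: 11  (via 3)
2: 12  (via 10)
7: 12  (via 1)
9: 14  (via 1)
13: 14  (via 2)
6: 18  (via 4)
8: 18  (via 7)
Shortest route: 12–3–5–1–7–8 = 18 s.

18 s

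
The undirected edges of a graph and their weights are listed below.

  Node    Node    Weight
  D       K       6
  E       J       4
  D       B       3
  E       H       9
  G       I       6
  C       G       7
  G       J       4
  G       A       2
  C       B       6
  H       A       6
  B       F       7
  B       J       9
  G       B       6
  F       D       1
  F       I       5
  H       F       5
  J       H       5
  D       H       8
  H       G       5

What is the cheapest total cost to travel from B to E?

13

Settle nodes by increasing distance from B:
B: 0
D: 3  (via B)
F: 4  (via D)
C: 6  (via B)
G: 6  (via B)
A: 8  (via G)
H: 9  (via F)
I: 9  (via F)
J: 9  (via B)
K: 9  (via D)
E: 13  (via J)
Shortest route: B → J → E = 13.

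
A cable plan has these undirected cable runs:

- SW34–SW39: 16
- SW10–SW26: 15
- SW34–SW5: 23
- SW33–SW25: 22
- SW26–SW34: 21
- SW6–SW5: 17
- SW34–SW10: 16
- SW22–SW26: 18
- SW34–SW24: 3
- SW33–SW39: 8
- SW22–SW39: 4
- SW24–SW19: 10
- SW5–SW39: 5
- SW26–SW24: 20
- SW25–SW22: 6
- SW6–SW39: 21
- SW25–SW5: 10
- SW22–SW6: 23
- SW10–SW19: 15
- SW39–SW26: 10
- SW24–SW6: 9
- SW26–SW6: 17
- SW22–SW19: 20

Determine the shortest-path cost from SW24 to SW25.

Shortest distances from SW24:
SW24: 0
SW34: 3  (via SW24)
SW6: 9  (via SW24)
SW19: 10  (via SW24)
SW39: 19  (via SW34)
SW10: 19  (via SW34)
SW26: 20  (via SW24)
SW22: 23  (via SW39)
SW5: 24  (via SW39)
SW33: 27  (via SW39)
SW25: 29  (via SW22)
Shortest route: SW24 → SW34 → SW39 → SW22 → SW25 = 29.

29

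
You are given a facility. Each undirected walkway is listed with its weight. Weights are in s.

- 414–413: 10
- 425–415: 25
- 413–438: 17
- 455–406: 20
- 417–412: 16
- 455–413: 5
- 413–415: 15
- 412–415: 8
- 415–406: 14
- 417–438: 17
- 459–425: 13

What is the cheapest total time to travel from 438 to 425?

57 s

Enumerating some paths:
438 → 417 → 412 → 415 → 425: 17+16+8+25 = 66
438 → 413 → 415 → 425: 17+15+25 = 57
The minimum is 57 s via 438 → 413 → 415 → 425.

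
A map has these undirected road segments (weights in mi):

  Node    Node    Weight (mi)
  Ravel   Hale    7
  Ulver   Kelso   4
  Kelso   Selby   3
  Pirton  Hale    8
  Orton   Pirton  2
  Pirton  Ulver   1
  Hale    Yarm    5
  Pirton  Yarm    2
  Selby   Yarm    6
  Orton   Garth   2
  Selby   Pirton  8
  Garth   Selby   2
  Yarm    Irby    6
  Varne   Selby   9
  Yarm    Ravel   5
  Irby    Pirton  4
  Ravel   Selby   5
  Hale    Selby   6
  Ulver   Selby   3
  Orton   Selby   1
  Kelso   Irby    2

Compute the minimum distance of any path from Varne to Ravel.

Settle nodes by increasing distance from Varne:
Varne: 0
Selby: 9  (via Varne)
Orton: 10  (via Selby)
Garth: 11  (via Selby)
Kelso: 12  (via Selby)
Ulver: 12  (via Selby)
Pirton: 12  (via Orton)
Irby: 14  (via Kelso)
Yarm: 14  (via Pirton)
Ravel: 14  (via Selby)
Shortest route: Varne → Selby → Ravel = 14 mi.

14 mi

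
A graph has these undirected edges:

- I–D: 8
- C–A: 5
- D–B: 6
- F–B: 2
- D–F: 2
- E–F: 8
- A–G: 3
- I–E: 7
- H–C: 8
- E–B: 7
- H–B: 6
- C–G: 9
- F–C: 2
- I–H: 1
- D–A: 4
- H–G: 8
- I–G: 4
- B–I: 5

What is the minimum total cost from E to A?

14

Running Dijkstra from E:
E: 0
B: 7  (via E)
I: 7  (via E)
F: 8  (via E)
H: 8  (via I)
C: 10  (via F)
D: 10  (via F)
G: 11  (via I)
A: 14  (via D)
Shortest route: E → F → D → A = 14.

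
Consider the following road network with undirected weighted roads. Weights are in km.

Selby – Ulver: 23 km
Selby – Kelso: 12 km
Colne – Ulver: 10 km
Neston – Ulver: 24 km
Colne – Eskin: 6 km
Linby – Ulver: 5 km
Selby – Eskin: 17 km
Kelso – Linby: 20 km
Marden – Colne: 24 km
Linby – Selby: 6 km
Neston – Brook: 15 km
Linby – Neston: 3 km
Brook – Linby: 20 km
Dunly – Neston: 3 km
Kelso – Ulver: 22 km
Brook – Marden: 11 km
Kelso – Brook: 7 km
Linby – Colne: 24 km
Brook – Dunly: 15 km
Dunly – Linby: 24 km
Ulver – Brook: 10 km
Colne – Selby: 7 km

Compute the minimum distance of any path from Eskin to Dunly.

25 km

Compare a few routes:
Eskin–Colne–Selby–Linby–Neston–Dunly: 6+7+6+3+3 = 25
Eskin–Colne–Ulver–Linby–Neston–Dunly: 6+10+5+3+3 = 27
The minimum is 25 km via Eskin–Colne–Selby–Linby–Neston–Dunly.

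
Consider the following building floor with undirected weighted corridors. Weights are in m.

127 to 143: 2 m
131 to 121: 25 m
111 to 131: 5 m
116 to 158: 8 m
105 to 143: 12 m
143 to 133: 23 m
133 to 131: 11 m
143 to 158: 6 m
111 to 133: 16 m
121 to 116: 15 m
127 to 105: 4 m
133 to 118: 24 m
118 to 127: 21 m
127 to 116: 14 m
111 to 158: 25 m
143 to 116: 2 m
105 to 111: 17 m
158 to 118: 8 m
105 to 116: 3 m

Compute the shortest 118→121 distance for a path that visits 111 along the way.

Shortest 118→111: 118–158–111 = 33
Shortest 111→121: 111–131–121 = 30
Total via 111: 33 + 30 = 63 m.

63 m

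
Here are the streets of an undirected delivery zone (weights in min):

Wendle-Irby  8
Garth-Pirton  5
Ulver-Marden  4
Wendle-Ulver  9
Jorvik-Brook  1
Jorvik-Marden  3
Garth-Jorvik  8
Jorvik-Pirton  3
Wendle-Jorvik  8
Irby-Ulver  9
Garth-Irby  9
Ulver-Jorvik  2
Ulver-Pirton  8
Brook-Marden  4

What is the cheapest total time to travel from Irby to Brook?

Compare a few routes:
Irby → Ulver → Marden → Jorvik → Brook: 9+4+3+1 = 17
Irby → Ulver → Marden → Brook: 9+4+4 = 17
Irby → Ulver → Jorvik → Brook: 9+2+1 = 12
The minimum is 12 min via Irby → Ulver → Jorvik → Brook.

12 min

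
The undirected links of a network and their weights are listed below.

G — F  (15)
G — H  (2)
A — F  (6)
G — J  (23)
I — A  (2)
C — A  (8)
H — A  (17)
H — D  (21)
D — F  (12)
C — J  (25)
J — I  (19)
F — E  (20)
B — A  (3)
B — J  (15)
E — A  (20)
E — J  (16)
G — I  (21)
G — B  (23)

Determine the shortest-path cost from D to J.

36

Running Dijkstra from D:
D: 0
F: 12  (via D)
A: 18  (via F)
I: 20  (via A)
B: 21  (via A)
H: 21  (via D)
G: 23  (via H)
C: 26  (via A)
E: 32  (via F)
J: 36  (via B)
Shortest route: D → F → A → B → J = 36.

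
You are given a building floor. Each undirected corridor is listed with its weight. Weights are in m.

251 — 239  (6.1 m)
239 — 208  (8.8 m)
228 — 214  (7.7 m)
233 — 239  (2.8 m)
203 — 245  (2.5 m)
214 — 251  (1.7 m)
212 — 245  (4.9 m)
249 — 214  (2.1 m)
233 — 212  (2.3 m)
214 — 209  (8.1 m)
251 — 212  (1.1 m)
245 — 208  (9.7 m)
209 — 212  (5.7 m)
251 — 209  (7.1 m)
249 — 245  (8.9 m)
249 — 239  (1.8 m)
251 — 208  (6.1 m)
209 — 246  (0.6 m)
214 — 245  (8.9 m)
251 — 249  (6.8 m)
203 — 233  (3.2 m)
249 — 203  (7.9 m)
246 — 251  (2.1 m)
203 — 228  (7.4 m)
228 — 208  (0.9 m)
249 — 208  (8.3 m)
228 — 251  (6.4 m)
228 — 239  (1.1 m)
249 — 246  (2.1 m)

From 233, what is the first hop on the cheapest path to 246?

Candidate routes:
233–212–251–246: 2.3+1.1+2.1 = 5.5
233–239–249–246: 2.8+1.8+2.1 = 6.7
The minimum is 5.5 m via 233–212–251–246.
So from 233 the first move is to 212.

212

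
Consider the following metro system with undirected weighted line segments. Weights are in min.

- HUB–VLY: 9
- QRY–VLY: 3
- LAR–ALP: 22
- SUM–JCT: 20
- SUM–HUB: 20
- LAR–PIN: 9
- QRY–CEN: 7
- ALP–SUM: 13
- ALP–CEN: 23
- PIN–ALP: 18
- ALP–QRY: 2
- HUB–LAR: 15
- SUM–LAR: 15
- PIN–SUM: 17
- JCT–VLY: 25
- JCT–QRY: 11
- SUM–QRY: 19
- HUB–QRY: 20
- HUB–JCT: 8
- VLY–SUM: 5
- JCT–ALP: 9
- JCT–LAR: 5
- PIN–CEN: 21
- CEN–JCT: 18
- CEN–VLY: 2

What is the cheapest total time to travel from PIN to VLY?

22 min

Compare a few routes:
PIN–SUM–VLY: 17+5 = 22
PIN–ALP–QRY–VLY: 18+2+3 = 23
Cheapest is PIN–SUM–VLY at 22 min.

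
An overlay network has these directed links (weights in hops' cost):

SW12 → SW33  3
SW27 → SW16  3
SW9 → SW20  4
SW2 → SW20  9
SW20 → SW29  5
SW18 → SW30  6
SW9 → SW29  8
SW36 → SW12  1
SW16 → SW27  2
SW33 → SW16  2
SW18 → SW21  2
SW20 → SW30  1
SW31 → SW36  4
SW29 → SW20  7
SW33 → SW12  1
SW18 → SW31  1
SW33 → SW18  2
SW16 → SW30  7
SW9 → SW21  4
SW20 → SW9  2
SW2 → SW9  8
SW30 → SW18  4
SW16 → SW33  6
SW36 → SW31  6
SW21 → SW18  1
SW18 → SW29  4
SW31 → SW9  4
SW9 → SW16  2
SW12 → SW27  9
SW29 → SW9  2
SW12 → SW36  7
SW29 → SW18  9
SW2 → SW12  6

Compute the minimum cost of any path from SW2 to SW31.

Shortest distances from SW2:
SW2: 0
SW12: 6  (via SW2)
SW9: 8  (via SW2)
SW33: 9  (via SW12)
SW20: 9  (via SW2)
SW16: 10  (via SW9)
SW30: 10  (via SW20)
SW18: 11  (via SW33)
SW27: 12  (via SW16)
SW31: 12  (via SW18)
Shortest route: SW2 → SW12 → SW33 → SW18 → SW31 = 12 hops' cost.

12 hops' cost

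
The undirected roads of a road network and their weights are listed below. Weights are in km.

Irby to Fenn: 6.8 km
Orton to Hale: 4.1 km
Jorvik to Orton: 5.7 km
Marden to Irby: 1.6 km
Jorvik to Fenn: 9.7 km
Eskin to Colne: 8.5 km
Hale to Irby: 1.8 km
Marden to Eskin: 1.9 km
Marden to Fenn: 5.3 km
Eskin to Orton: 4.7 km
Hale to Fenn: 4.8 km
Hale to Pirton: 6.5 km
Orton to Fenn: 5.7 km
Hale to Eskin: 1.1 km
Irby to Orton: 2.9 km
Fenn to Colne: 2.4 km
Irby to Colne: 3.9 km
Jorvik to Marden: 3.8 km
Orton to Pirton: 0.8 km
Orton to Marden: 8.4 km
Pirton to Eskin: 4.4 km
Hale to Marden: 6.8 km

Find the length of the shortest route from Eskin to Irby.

2.9 km

Shortest distances from Eskin:
Eskin: 0
Hale: 1.1  (via Eskin)
Marden: 1.9  (via Eskin)
Irby: 2.9  (via Hale)
Shortest route: Eskin → Hale → Irby = 2.9 km.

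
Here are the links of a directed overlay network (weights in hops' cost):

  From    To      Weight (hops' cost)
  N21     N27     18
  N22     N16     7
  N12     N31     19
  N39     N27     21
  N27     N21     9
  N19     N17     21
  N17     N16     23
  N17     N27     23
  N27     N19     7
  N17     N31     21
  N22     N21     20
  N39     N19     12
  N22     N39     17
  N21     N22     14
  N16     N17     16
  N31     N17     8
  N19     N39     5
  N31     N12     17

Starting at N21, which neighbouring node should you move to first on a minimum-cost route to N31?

Candidate routes:
N21 → N22 → N16 → N17 → N31: 14+7+16+21 = 58
N21 → N27 → N19 → N17 → N31: 18+7+21+21 = 67
N21 → N22 → N39 → N19 → N17 → N31: 14+17+12+21+21 = 85
Cheapest is N21 → N22 → N16 → N17 → N31 at 58 hops' cost.
So from N21 the first move is to N22.

N22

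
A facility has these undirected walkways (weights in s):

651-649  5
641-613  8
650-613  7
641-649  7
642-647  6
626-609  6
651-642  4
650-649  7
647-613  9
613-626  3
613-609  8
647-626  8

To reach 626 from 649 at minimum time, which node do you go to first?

Candidate routes:
649 → 651 → 642 → 647 → 626: 5+4+6+8 = 23
649 → 650 → 613 → 626: 7+7+3 = 17
649 → 641 → 613 → 626: 7+8+3 = 18
Cheapest is 649 → 650 → 613 → 626 at 17 s.
So from 649 the first move is to 650.

650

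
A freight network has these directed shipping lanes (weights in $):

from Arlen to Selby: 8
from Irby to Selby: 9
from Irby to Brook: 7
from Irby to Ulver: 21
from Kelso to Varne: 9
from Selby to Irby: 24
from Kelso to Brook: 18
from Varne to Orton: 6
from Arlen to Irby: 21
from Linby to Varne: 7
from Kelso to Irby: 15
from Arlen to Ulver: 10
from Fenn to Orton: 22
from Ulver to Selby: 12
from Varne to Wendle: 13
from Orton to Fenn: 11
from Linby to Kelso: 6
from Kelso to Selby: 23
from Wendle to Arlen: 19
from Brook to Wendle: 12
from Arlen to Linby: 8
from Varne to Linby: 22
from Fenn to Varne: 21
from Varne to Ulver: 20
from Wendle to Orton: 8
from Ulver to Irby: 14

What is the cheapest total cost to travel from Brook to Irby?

$52

Enumerating some paths:
Brook - Wendle - Arlen - Irby: 12+19+21 = 52
Brook - Wendle - Arlen - Linby - Kelso - Irby: 12+19+8+6+15 = 60
Brook - Wendle - Arlen - Ulver - Irby: 12+19+10+14 = 55
Cheapest is Brook - Wendle - Arlen - Irby at $52.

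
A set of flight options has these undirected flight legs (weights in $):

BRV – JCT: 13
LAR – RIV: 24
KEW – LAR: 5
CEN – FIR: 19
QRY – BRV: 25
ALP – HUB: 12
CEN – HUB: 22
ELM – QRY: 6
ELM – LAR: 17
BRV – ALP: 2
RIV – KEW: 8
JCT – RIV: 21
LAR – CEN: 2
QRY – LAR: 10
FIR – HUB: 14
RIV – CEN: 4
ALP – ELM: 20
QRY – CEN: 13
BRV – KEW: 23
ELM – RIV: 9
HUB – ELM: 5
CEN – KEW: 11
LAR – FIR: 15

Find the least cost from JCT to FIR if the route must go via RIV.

$42

Shortest JCT→RIV: JCT → RIV = 21
Best RIV to FIR: RIV → CEN → LAR → FIR costing 21
Total via RIV: 21 + 21 = $42.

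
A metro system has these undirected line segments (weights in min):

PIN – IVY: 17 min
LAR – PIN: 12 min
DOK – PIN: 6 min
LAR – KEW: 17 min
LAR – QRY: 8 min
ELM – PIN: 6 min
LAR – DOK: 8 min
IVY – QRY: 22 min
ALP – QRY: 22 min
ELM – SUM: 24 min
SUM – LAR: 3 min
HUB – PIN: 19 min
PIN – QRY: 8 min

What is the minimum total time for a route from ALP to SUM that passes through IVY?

76 min

Best ALP to IVY: ALP–QRY–IVY costing 44
Shortest IVY→SUM: IVY–PIN–LAR–SUM = 32
Total via IVY: 44 + 32 = 76 min.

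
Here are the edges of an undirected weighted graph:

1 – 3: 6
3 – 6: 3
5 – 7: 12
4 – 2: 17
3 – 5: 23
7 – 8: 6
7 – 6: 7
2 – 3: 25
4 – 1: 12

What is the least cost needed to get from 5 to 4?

Shortest distances from 5:
5: 0
7: 12  (via 5)
8: 18  (via 7)
6: 19  (via 7)
3: 22  (via 6)
1: 28  (via 3)
4: 40  (via 1)
Shortest route: 5 → 7 → 6 → 3 → 1 → 4 = 40.

40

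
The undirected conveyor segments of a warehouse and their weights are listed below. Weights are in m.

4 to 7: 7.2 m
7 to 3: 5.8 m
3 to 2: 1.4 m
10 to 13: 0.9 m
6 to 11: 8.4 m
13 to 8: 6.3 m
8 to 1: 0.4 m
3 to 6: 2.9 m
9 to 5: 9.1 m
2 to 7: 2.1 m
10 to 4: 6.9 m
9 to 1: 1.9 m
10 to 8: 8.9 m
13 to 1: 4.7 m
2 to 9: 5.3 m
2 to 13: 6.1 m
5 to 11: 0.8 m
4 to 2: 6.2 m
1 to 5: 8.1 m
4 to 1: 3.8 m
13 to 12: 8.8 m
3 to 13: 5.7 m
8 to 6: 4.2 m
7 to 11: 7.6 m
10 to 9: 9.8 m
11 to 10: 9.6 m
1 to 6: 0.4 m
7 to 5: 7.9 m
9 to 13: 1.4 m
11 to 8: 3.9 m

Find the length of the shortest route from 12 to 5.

17.2 m

Shortest distances from 12:
12: 0
13: 8.8  (via 12)
10: 9.7  (via 13)
9: 10.2  (via 13)
1: 12.1  (via 9)
6: 12.5  (via 1)
8: 12.5  (via 1)
3: 14.5  (via 13)
2: 14.9  (via 13)
4: 15.9  (via 1)
11: 16.4  (via 8)
7: 17  (via 2)
5: 17.2  (via 11)
Shortest route: 12 → 13 → 9 → 1 → 8 → 11 → 5 = 17.2 m.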